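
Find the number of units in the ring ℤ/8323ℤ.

8323 = 7 · 29 · 41.
φ(7) = 7 − 1 = 6.
φ(29) = 29 − 1 = 28.
φ(41) = 41 − 1 = 40.
φ(8323) = 6 × 28 × 40 = 6720.

6720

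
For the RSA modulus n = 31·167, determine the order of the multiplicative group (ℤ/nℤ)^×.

φ(n) = (p − 1)(q − 1) = (31−1)(167−1) = 30·166 = 4980.

4980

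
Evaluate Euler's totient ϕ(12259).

Prime factorization: 12259 = 13 × 23 × 41.
φ(13) = 13 − 1 = 12.
φ(23) = 23 − 1 = 22.
φ(41) = 41 − 1 = 40.
Multiply: 12 · 22 · 40 = 10560.

10560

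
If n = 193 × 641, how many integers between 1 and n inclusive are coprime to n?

φ(193) = 193 − 1 = 192.
φ(641) = 641 − 1 = 640.
φ(123713) = 192 × 640 = 122880.

122880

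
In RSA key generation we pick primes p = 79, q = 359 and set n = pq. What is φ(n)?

φ(pq) = (p−1)(q−1) = 78 · 358 = 27924.

27924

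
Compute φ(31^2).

930

φ(961) = 961 · (1 − 1/31)
       = 961 · 30/31 = 930.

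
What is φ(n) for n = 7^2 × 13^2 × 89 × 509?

φ(7^2) = 7^1·(7−1) = 7·6 = 42.
φ(13^2) = 13^1·(13−1) = 13·12 = 156.
φ(89) = 89 − 1 = 88.
φ(509) = 509 − 1 = 508.
Since φ is multiplicative, φ(375137581) = 42 · 156 · 88 · 508 = 292900608.

292900608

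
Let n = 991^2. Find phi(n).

φ(991^2) = 991^1·(991−1) = 991·990 = 981090.

981090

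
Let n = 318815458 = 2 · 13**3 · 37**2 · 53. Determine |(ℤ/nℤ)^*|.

φ(318815458) = 318815458 · (1 − 1/2) · (1 − 1/13) · (1 − 1/37) · (1 − 1/53)
       = 318815458 · 22464/50986 = 140467392.

140467392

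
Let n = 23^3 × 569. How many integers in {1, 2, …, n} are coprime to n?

φ(23^3) = 23^3 − 23^2 = 12167 − 529 = 11638.
φ(569) = 569 − 1 = 568.
Since φ is multiplicative, φ(6923023) = 11638 · 568 = 6610384.

6610384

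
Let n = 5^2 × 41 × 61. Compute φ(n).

φ(62525) = 62525 · (1 − 1/5) · (1 − 1/41) · (1 − 1/61)
       = 62525 · 9600/12505 = 48000.

48000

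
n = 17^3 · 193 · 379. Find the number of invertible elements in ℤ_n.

φ(359371211) = 359371211 · (1 − 1/17) · (1 − 1/193) · (1 − 1/379)
       = 359371211 · 1161216/1243499 = 335591424.

335591424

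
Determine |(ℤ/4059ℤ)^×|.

4059 = 3**2 * 11 * 41.
φ(4059) = 4059 · (1 − 1/3) · (1 − 1/11) · (1 − 1/41)
       = 4059 · 800/1353 = 2400.

2400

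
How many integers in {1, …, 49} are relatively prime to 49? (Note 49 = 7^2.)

φ(7^2) = 7^2 − 7^1 = 49 − 7 = 42.

42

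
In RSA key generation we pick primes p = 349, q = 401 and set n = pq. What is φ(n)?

φ(349) = 349 − 1 = 348.
φ(401) = 401 − 1 = 400.
Multiply: 348 · 400 = 139200.

139200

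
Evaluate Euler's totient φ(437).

396

Factor 437: 437 = 19 · 23.
φ(437) = 437 · (1 − 1/19) · (1 − 1/23)
       = 437 · 396/437 = 396.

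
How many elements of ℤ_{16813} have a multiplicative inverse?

16813 = 17 · 23 · 43.
φ(16813) = 16813 · (1 − 1/17) · (1 − 1/23) · (1 − 1/43)
       = 16813 · 14784/16813 = 14784.

14784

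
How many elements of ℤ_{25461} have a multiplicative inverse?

15840

Factor 25461: 25461 = 3^3 × 23 × 41.
φ(3^3) = 3^3 − 3^2 = 27 − 9 = 18.
φ(23) = 23 − 1 = 22.
φ(41) = 41 − 1 = 40.
Since φ is multiplicative, φ(25461) = 18 · 22 · 40 = 15840.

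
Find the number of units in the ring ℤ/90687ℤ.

First factor: 90687 = 3 · 19 · 37 · 43.
φ(3) = 3 − 1 = 2.
φ(19) = 19 − 1 = 18.
φ(37) = 37 − 1 = 36.
φ(43) = 43 − 1 = 42.
Multiply: 2 · 18 · 36 · 42 = 54432.

54432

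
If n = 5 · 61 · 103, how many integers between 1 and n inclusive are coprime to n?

φ(31415) = 31415 · (1 − 1/5) · (1 − 1/61) · (1 − 1/103)
       = 31415 · 24480/31415 = 24480.

24480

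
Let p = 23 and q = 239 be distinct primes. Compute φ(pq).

5236

For distinct primes, φ(pq) = (p−1)(q−1) = 22 × 238 = 5236.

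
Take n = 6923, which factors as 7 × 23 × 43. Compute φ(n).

φ(6923) = 6923 · (1 − 1/7) · (1 − 1/23) · (1 − 1/43)
       = 6923 · 5544/6923 = 5544.

5544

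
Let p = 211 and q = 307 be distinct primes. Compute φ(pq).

φ(64777) = 64777 · (1 − 1/211) · (1 − 1/307)
       = 64777 · 64260/64777 = 64260.

64260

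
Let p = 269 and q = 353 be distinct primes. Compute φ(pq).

94336

φ(94957) = 94957 · (1 − 1/269) · (1 − 1/353)
       = 94957 · 94336/94957 = 94336.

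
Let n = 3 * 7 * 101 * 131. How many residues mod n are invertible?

φ(3) = 3 − 1 = 2.
φ(7) = 7 − 1 = 6.
φ(101) = 101 − 1 = 100.
φ(131) = 131 − 1 = 130.
φ(277851) = 2 × 6 × 100 × 130 = 156000.

156000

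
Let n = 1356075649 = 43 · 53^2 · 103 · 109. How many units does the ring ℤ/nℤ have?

1275124032

φ(1356075649) = 1356075649 · (1 − 1/43) · (1 − 1/53) · (1 − 1/103) · (1 − 1/109)
       = 1356075649 · 24058944/25586333 = 1275124032.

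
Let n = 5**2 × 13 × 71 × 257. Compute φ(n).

4300800

φ(5930275) = 5930275 · (1 − 1/5) · (1 − 1/13) · (1 − 1/71) · (1 − 1/257)
       = 5930275 · 860160/1186055 = 4300800.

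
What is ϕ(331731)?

331731 = 3^2 × 29 × 31 × 41.
φ(331731) = 331731 · (1 − 1/3) · (1 − 1/29) · (1 − 1/31) · (1 − 1/41)
       = 331731 · 67200/110577 = 201600.

201600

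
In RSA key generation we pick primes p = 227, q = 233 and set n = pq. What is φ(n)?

52432

φ(pq) = (p−1)(q−1) = 226 · 232 = 52432.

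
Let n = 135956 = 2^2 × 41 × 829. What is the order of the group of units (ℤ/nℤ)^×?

φ(135956) = 135956 · (1 − 1/2) · (1 − 1/41) · (1 − 1/829)
       = 135956 · 33120/67978 = 66240.

66240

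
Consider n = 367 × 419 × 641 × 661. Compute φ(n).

64622131200

φ(367) = 367 − 1 = 366.
φ(419) = 419 − 1 = 418.
φ(641) = 641 − 1 = 640.
φ(661) = 661 − 1 = 660.
Multiply: 366 · 418 · 640 · 660 = 64622131200.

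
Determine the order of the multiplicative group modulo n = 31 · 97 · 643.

φ(31) = 31 − 1 = 30.
φ(97) = 97 − 1 = 96.
φ(643) = 643 − 1 = 642.
φ(1933501) = 30 × 96 × 642 = 1848960.

1848960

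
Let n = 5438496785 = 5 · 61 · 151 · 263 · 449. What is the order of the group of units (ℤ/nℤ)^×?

4225536000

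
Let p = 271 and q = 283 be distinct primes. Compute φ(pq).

76140

φ(76693) = 76693 · (1 − 1/271) · (1 − 1/283)
       = 76693 · 76140/76693 = 76140.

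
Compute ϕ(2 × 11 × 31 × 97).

28800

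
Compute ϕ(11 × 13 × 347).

φ(49621) = 49621 · (1 − 1/11) · (1 − 1/13) · (1 − 1/347)
       = 49621 · 41520/49621 = 41520.

41520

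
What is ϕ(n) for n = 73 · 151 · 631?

6804000

φ(6955513) = 6955513 · (1 − 1/73) · (1 − 1/151) · (1 − 1/631)
       = 6955513 · 6804000/6955513 = 6804000.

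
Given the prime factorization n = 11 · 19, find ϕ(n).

180

φ(11) = 11 − 1 = 10.
φ(19) = 19 − 1 = 18.
Multiply: 10 · 18 = 180.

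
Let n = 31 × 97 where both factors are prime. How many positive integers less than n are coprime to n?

2880

For distinct primes, φ(pq) = (p−1)(q−1) = 30 × 96 = 2880.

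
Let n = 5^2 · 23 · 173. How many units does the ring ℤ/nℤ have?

75680

φ(99475) = 99475 · (1 − 1/5) · (1 − 1/23) · (1 − 1/173)
       = 99475 · 15136/19895 = 75680.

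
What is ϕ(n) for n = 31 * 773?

φ(23963) = 23963 · (1 − 1/31) · (1 − 1/773)
       = 23963 · 23160/23963 = 23160.

23160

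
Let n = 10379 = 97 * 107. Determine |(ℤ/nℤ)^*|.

10176

φ(10379) = 10379 · (1 − 1/97) · (1 − 1/107)
       = 10379 · 10176/10379 = 10176.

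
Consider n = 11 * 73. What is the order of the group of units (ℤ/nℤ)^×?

720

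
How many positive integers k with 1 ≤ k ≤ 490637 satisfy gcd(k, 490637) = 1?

362880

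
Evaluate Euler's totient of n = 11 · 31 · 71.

21000

φ(24211) = 24211 · (1 − 1/11) · (1 − 1/31) · (1 − 1/71)
       = 24211 · 21000/24211 = 21000.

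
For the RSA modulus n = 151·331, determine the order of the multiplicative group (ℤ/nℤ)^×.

49500

For distinct primes, φ(pq) = (p−1)(q−1) = 150 × 330 = 49500.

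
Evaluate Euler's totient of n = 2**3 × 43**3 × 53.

16152864

φ(2^3) = 2^3 − 2^2 = 8 − 4 = 4.
φ(43^3) = 43^3 − 43^2 = 79507 − 1849 = 77658.
φ(53) = 53 − 1 = 52.
φ(33710968) = 4 × 77658 × 52 = 16152864.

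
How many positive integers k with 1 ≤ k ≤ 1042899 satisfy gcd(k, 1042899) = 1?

549120

1042899 = 3 × 11**2 × 13**2 × 17.
φ(1042899) = 1042899 · (1 − 1/3) · (1 − 1/11) · (1 − 1/13) · (1 − 1/17)
       = 1042899 · 3840/7293 = 549120.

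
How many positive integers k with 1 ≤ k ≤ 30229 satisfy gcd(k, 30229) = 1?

Factor 30229: 30229 = 19 · 37 · 43.
φ(30229) = 30229 · (1 − 1/19) · (1 − 1/37) · (1 − 1/43)
       = 30229 · 27216/30229 = 27216.

27216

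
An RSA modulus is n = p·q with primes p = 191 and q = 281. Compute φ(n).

φ(53671) = 53671 · (1 − 1/191) · (1 − 1/281)
       = 53671 · 53200/53671 = 53200.

53200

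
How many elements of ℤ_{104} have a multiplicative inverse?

48

First factor: 104 = 2^3 × 13.
φ(104) = 104 · (1 − 1/2) · (1 − 1/13)
       = 104 · 12/26 = 48.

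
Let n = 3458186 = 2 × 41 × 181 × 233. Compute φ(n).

1670400

φ(3458186) = 3458186 · (1 − 1/2) · (1 − 1/41) · (1 − 1/181) · (1 − 1/233)
       = 3458186 · 1670400/3458186 = 1670400.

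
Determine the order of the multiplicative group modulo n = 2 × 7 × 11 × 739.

φ(2) = 2 − 1 = 1.
φ(7) = 7 − 1 = 6.
φ(11) = 11 − 1 = 10.
φ(739) = 739 − 1 = 738.
φ(113806) = 1 × 6 × 10 × 738 = 44280.

44280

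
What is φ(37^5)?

67469796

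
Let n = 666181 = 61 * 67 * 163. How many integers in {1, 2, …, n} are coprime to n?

641520

φ(666181) = 666181 · (1 − 1/61) · (1 − 1/67) · (1 − 1/163)
       = 666181 · 641520/666181 = 641520.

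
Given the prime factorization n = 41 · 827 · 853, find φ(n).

28150080

φ(41) = 41 − 1 = 40.
φ(827) = 827 − 1 = 826.
φ(853) = 853 − 1 = 852.
Multiply: 40 · 826 · 852 = 28150080.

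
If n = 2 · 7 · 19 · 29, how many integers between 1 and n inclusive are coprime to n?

φ(7714) = 7714 · (1 − 1/2) · (1 − 1/7) · (1 − 1/19) · (1 − 1/29)
       = 7714 · 3024/7714 = 3024.

3024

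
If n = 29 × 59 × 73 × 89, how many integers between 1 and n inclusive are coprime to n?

φ(29) = 29 − 1 = 28.
φ(59) = 59 − 1 = 58.
φ(73) = 73 − 1 = 72.
φ(89) = 89 − 1 = 88.
Multiply: 28 · 58 · 72 · 88 = 10289664.

10289664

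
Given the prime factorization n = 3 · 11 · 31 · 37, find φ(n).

21600

φ(3) = 3 − 1 = 2.
φ(11) = 11 − 1 = 10.
φ(31) = 31 − 1 = 30.
φ(37) = 37 − 1 = 36.
φ(37851) = 2 × 10 × 30 × 36 = 21600.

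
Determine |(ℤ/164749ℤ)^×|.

First factor: 164749 = 13 * 19 * 23 * 29.
φ(13) = 13 − 1 = 12.
φ(19) = 19 − 1 = 18.
φ(23) = 23 − 1 = 22.
φ(29) = 29 − 1 = 28.
Multiply: 12 · 18 · 22 · 28 = 133056.

133056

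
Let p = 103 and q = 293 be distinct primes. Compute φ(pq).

29784

φ(n) = (p − 1)(q − 1) = (103−1)(293−1) = 102·292 = 29784.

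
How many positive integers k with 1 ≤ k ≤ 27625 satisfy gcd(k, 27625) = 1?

19200

27625 = 5^3 · 13 · 17.
φ(5^3) = 5^3 − 5^2 = 125 − 25 = 100.
φ(13) = 13 − 1 = 12.
φ(17) = 17 − 1 = 16.
Multiply: 100 · 12 · 16 = 19200.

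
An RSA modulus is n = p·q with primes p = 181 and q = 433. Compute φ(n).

φ(181) = 181 − 1 = 180.
φ(433) = 433 − 1 = 432.
φ(78373) = 180 × 432 = 77760.

77760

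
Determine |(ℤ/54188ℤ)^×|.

54188 = 2**2 * 19 * 23 * 31.
φ(54188) = 54188 · (1 − 1/2) · (1 − 1/19) · (1 − 1/23) · (1 − 1/31)
       = 54188 · 11880/27094 = 23760.

23760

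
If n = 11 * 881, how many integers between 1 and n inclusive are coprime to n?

8800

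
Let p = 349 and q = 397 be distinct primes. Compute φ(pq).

For distinct primes, φ(pq) = (p−1)(q−1) = 348 × 396 = 137808.

137808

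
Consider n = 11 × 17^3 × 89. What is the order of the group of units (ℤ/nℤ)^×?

φ(11) = 11 − 1 = 10.
φ(17^3) = 17^3 − 17^2 = 4913 − 289 = 4624.
φ(89) = 89 − 1 = 88.
Multiply: 10 · 4624 · 88 = 4069120.

4069120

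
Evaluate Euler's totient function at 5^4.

φ(5^4) = 5^4 − 5^3 = 625 − 125 = 500.

500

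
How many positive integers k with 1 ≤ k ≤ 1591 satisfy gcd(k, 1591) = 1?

Factor 1591: 1591 = 37 * 43.
φ(37) = 37 − 1 = 36.
φ(43) = 43 − 1 = 42.
φ(1591) = 36 × 42 = 1512.

1512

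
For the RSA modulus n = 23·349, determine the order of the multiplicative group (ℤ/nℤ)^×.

φ(pq) = (p−1)(q−1) = 22 · 348 = 7656.

7656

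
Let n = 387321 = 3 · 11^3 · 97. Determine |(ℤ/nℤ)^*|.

φ(3) = 3 − 1 = 2.
φ(11^3) = 11^2·(11−1) = 121·10 = 1210.
φ(97) = 97 − 1 = 96.
Since φ is multiplicative, φ(387321) = 2 · 1210 · 96 = 232320.

232320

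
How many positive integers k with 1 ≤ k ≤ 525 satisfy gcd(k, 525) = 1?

240

Factor 525: 525 = 3 · 5^2 · 7.
φ(525) = 525 · (1 − 1/3) · (1 − 1/5) · (1 − 1/7)
       = 525 · 48/105 = 240.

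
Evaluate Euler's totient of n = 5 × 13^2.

624

φ(5) = 5 − 1 = 4.
φ(13^2) = 13^1·(13−1) = 13·12 = 156.
φ(845) = 4 × 156 = 624.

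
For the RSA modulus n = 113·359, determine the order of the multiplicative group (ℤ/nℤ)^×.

For distinct primes, φ(pq) = (p−1)(q−1) = 112 × 358 = 40096.

40096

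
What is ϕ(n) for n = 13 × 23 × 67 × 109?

1881792

φ(13) = 13 − 1 = 12.
φ(23) = 23 − 1 = 22.
φ(67) = 67 − 1 = 66.
φ(109) = 109 − 1 = 108.
Multiply: 12 · 22 · 66 · 108 = 1881792.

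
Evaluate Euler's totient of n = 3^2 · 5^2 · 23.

φ(5175) = 5175 · (1 − 1/3) · (1 − 1/5) · (1 − 1/23)
       = 5175 · 176/345 = 2640.

2640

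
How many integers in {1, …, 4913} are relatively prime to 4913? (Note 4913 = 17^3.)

4624

φ(4913) = 4913 · (1 − 1/17)
       = 4913 · 16/17 = 4624.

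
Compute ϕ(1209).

720

First factor: 1209 = 3 · 13 · 31.
φ(3) = 3 − 1 = 2.
φ(13) = 13 − 1 = 12.
φ(31) = 31 − 1 = 30.
Multiply: 2 · 12 · 30 = 720.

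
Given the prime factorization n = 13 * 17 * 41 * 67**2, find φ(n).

φ(40674829) = 40674829 · (1 − 1/13) · (1 − 1/17) · (1 − 1/41) · (1 − 1/67)
       = 40674829 · 506880/607087 = 33960960.

33960960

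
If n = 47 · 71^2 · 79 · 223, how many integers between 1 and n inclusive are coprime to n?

3958783920

φ(47) = 47 − 1 = 46.
φ(71^2) = 71^2 − 71^1 = 5041 − 71 = 4970.
φ(79) = 79 − 1 = 78.
φ(223) = 223 − 1 = 222.
φ(4173942959) = 46 × 4970 × 78 × 222 = 3958783920.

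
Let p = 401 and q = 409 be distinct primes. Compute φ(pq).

For distinct primes, φ(pq) = (p−1)(q−1) = 400 × 408 = 163200.

163200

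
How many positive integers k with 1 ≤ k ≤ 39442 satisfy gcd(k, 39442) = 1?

First factor: 39442 = 2 · 13 · 37 · 41.
φ(39442) = 39442 · (1 − 1/2) · (1 − 1/13) · (1 − 1/37) · (1 − 1/41)
       = 39442 · 17280/39442 = 17280.

17280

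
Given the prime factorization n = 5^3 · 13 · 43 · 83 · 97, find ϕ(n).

396748800

φ(562563625) = 562563625 · (1 − 1/5) · (1 − 1/13) · (1 − 1/43) · (1 − 1/83) · (1 − 1/97)
       = 562563625 · 15869952/22502545 = 396748800.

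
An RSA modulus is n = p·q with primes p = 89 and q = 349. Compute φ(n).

For distinct primes, φ(pq) = (p−1)(q−1) = 88 × 348 = 30624.

30624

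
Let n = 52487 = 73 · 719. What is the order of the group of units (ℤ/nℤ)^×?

φ(73) = 73 − 1 = 72.
φ(719) = 719 − 1 = 718.
φ(52487) = 72 × 718 = 51696.

51696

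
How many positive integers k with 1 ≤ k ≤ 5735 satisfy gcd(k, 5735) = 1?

Factor 5735: 5735 = 5 · 31 · 37.
φ(5735) = 5735 · (1 − 1/5) · (1 − 1/31) · (1 − 1/37)
       = 5735 · 4320/5735 = 4320.

4320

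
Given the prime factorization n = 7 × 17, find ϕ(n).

96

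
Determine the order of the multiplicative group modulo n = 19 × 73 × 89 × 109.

12317184

φ(19) = 19 − 1 = 18.
φ(73) = 73 − 1 = 72.
φ(89) = 89 − 1 = 88.
φ(109) = 109 − 1 = 108.
Multiply: 18 · 72 · 88 · 108 = 12317184.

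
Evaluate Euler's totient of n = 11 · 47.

460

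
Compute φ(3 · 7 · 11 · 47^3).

12193680

φ(3) = 3 − 1 = 2.
φ(7) = 7 − 1 = 6.
φ(11) = 11 − 1 = 10.
φ(47^3) = 47^3 − 47^2 = 103823 − 2209 = 101614.
Multiply: 2 · 6 · 10 · 101614 = 12193680.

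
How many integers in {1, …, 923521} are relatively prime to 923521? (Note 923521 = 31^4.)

893730

φ(31^4) = 31^4 − 31^3 = 923521 − 29791 = 893730.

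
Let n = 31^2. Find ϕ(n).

φ(31^2) = 31^1·(31−1) = 31·30 = 930.

930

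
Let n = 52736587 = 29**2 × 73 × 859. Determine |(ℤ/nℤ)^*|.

φ(29^2) = 29^2 − 29^1 = 841 − 29 = 812.
φ(73) = 73 − 1 = 72.
φ(859) = 859 − 1 = 858.
Since φ is multiplicative, φ(52736587) = 812 · 72 · 858 = 50162112.

50162112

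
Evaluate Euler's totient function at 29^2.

812

φ(29^2) = 29^2 − 29^1 = 841 − 29 = 812.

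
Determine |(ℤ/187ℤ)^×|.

160

First factor: 187 = 11 * 17.
φ(11) = 11 − 1 = 10.
φ(17) = 17 − 1 = 16.
Since φ is multiplicative, φ(187) = 10 · 16 = 160.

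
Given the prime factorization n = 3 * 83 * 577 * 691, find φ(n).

65180160

φ(99278043) = 99278043 · (1 − 1/3) · (1 − 1/83) · (1 − 1/577) · (1 − 1/691)
       = 99278043 · 65180160/99278043 = 65180160.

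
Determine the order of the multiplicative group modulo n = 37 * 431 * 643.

9938160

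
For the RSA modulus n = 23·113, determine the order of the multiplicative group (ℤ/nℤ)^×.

φ(2599) = 2599 · (1 − 1/23) · (1 − 1/113)
       = 2599 · 2464/2599 = 2464.

2464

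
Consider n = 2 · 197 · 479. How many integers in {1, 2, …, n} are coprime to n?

93688

φ(188726) = 188726 · (1 − 1/2) · (1 − 1/197) · (1 − 1/479)
       = 188726 · 93688/188726 = 93688.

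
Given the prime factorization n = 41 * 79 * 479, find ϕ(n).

1491360

φ(1551481) = 1551481 · (1 − 1/41) · (1 − 1/79) · (1 − 1/479)
       = 1551481 · 1491360/1551481 = 1491360.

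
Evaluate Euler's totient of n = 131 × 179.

φ(131) = 131 − 1 = 130.
φ(179) = 179 − 1 = 178.
Multiply: 130 · 178 = 23140.

23140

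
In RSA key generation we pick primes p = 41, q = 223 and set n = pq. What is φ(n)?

8880

φ(n) = (p − 1)(q − 1) = (41−1)(223−1) = 40·222 = 8880.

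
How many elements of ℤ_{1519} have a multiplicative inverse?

1260

Prime factorization: 1519 = 7^2 × 31.
φ(1519) = 1519 · (1 − 1/7) · (1 − 1/31)
       = 1519 · 180/217 = 1260.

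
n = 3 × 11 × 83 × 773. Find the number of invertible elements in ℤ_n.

φ(3) = 3 − 1 = 2.
φ(11) = 11 − 1 = 10.
φ(83) = 83 − 1 = 82.
φ(773) = 773 − 1 = 772.
φ(2117247) = 2 × 10 × 82 × 772 = 1266080.

1266080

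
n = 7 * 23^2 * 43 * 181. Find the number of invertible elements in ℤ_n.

22952160

φ(28820449) = 28820449 · (1 − 1/7) · (1 − 1/23) · (1 − 1/43) · (1 − 1/181)
       = 28820449 · 997920/1253063 = 22952160.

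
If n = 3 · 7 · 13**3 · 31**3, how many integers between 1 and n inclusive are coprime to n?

φ(3) = 3 − 1 = 2.
φ(7) = 7 − 1 = 6.
φ(13^3) = 13^3 − 13^2 = 2197 − 169 = 2028.
φ(31^3) = 31^3 − 31^2 = 29791 − 961 = 28830.
φ(1374467367) = 2 × 6 × 2028 × 28830 = 701606880.

701606880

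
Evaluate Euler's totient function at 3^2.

φ(3^2) = 3^1·(3−1) = 3·2 = 6.

6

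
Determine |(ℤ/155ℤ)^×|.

120

155 = 5 * 31.
φ(5) = 5 − 1 = 4.
φ(31) = 31 − 1 = 30.
φ(155) = 4 × 30 = 120.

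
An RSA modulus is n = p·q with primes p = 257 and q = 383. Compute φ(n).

97792

For distinct primes, φ(pq) = (p−1)(q−1) = 256 × 382 = 97792.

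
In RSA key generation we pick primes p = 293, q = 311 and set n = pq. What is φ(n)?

φ(pq) = (p−1)(q−1) = 292 · 310 = 90520.

90520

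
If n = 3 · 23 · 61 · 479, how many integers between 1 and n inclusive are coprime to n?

φ(2016111) = 2016111 · (1 − 1/3) · (1 − 1/23) · (1 − 1/61) · (1 − 1/479)
       = 2016111 · 1261920/2016111 = 1261920.

1261920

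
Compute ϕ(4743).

2880

Factor 4743: 4743 = 3**2 · 17 · 31.
φ(4743) = 4743 · (1 − 1/3) · (1 − 1/17) · (1 − 1/31)
       = 4743 · 960/1581 = 2880.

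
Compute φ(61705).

Prime factorization: 61705 = 5 · 7 · 41 · 43.
φ(61705) = 61705 · (1 − 1/5) · (1 − 1/7) · (1 − 1/41) · (1 − 1/43)
       = 61705 · 40320/61705 = 40320.

40320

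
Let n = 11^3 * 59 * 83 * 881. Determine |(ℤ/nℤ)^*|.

φ(11^3) = 11^3 − 11^2 = 1331 − 121 = 1210.
φ(59) = 59 − 1 = 58.
φ(83) = 83 − 1 = 82.
φ(881) = 881 − 1 = 880.
φ(5742276067) = 1210 × 58 × 82 × 880 = 5064188800.

5064188800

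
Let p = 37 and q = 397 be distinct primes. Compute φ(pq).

φ(14689) = 14689 · (1 − 1/37) · (1 − 1/397)
       = 14689 · 14256/14689 = 14256.

14256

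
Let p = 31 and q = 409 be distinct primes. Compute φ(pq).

12240

φ(31) = 31 − 1 = 30.
φ(409) = 409 − 1 = 408.
Multiply: 30 · 408 = 12240.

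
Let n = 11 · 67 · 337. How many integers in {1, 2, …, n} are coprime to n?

221760

φ(248369) = 248369 · (1 − 1/11) · (1 − 1/67) · (1 − 1/337)
       = 248369 · 221760/248369 = 221760.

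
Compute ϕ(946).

Prime factorization: 946 = 2 * 11 * 43.
φ(2) = 2 − 1 = 1.
φ(11) = 11 − 1 = 10.
φ(43) = 43 − 1 = 42.
Multiply: 1 · 10 · 42 = 420.

420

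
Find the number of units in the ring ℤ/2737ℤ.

Factor 2737: 2737 = 7 · 17 · 23.
φ(7) = 7 − 1 = 6.
φ(17) = 17 − 1 = 16.
φ(23) = 23 − 1 = 22.
φ(2737) = 6 × 16 × 22 = 2112.

2112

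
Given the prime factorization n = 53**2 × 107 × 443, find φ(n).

129124112

φ(53^2) = 53^2 − 53^1 = 2809 − 53 = 2756.
φ(107) = 107 − 1 = 106.
φ(443) = 443 − 1 = 442.
Since φ is multiplicative, φ(133149409) = 2756 · 106 · 442 = 129124112.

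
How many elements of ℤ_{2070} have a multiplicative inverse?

Prime factorization: 2070 = 2 × 3**2 × 5 × 23.
φ(2) = 2 − 1 = 1.
φ(3^2) = 3^2 − 3^1 = 9 − 3 = 6.
φ(5) = 5 − 1 = 4.
φ(23) = 23 − 1 = 22.
Since φ is multiplicative, φ(2070) = 1 · 6 · 4 · 22 = 528.

528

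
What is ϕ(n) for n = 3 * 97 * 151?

28800

φ(3) = 3 − 1 = 2.
φ(97) = 97 − 1 = 96.
φ(151) = 151 − 1 = 150.
Since φ is multiplicative, φ(43941) = 2 · 96 · 150 = 28800.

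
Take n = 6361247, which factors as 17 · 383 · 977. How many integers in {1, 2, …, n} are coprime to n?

φ(17) = 17 − 1 = 16.
φ(383) = 383 − 1 = 382.
φ(977) = 977 − 1 = 976.
Since φ is multiplicative, φ(6361247) = 16 · 382 · 976 = 5965312.

5965312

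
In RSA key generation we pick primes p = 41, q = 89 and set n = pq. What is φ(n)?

3520

φ(3649) = 3649 · (1 − 1/41) · (1 − 1/89)
       = 3649 · 3520/3649 = 3520.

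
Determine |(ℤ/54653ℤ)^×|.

50400

Factor 54653: 54653 = 31 · 41 · 43.
φ(31) = 31 − 1 = 30.
φ(41) = 41 − 1 = 40.
φ(43) = 43 − 1 = 42.
Since φ is multiplicative, φ(54653) = 30 · 40 · 42 = 50400.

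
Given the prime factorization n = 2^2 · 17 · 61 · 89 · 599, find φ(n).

101038080

φ(2^2) = 2^2 − 2^1 = 4 − 2 = 2.
φ(17) = 17 − 1 = 16.
φ(61) = 61 − 1 = 60.
φ(89) = 89 − 1 = 88.
φ(599) = 599 − 1 = 598.
φ(221134028) = 2 × 16 × 60 × 88 × 598 = 101038080.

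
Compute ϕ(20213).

20213 = 17 · 29 · 41.
φ(17) = 17 − 1 = 16.
φ(29) = 29 − 1 = 28.
φ(41) = 41 − 1 = 40.
Since φ is multiplicative, φ(20213) = 16 · 28 · 40 = 17920.

17920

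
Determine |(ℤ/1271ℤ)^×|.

Factor 1271: 1271 = 31 · 41.
φ(1271) = 1271 · (1 − 1/31) · (1 − 1/41)
       = 1271 · 1200/1271 = 1200.

1200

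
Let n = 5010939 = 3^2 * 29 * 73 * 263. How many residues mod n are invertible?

3169152

φ(5010939) = 5010939 · (1 − 1/3) · (1 − 1/29) · (1 − 1/73) · (1 − 1/263)
       = 5010939 · 1056384/1670313 = 3169152.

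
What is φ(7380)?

1920

Factor 7380: 7380 = 2^2 × 3^2 × 5 × 41.
φ(7380) = 7380 · (1 − 1/2) · (1 − 1/3) · (1 − 1/5) · (1 − 1/41)
       = 7380 · 320/1230 = 1920.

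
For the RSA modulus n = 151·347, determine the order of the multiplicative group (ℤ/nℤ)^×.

51900

φ(151) = 151 − 1 = 150.
φ(347) = 347 − 1 = 346.
Multiply: 150 · 346 = 51900.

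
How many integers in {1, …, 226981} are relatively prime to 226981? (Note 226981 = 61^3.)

φ(61^3) = 61^3 − 61^2 = 226981 − 3721 = 223260.

223260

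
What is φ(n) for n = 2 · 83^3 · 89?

49711024

φ(2) = 2 − 1 = 1.
φ(83^3) = 83^2·(83−1) = 6889·82 = 564898.
φ(89) = 89 − 1 = 88.
Multiply: 1 · 564898 · 88 = 49711024.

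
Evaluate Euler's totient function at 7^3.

294

φ(7^3) = 7^2·(7−1) = 49·6 = 294.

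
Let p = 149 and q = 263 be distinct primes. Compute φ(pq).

38776

φ(n) = (p − 1)(q − 1) = (149−1)(263−1) = 148·262 = 38776.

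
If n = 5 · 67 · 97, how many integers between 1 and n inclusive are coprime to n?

φ(5) = 5 − 1 = 4.
φ(67) = 67 − 1 = 66.
φ(97) = 97 − 1 = 96.
Multiply: 4 · 66 · 96 = 25344.

25344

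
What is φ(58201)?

Factor 58201: 58201 = 11^2 · 13 · 37.
φ(11^2) = 11^1·(11−1) = 11·10 = 110.
φ(13) = 13 − 1 = 12.
φ(37) = 37 − 1 = 36.
Since φ is multiplicative, φ(58201) = 110 · 12 · 36 = 47520.

47520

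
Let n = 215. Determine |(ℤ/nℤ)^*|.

First factor: 215 = 5 × 43.
φ(215) = 215 · (1 − 1/5) · (1 − 1/43)
       = 215 · 168/215 = 168.

168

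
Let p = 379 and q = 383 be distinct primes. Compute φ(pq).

144396

φ(n) = (p − 1)(q − 1) = (379−1)(383−1) = 378·382 = 144396.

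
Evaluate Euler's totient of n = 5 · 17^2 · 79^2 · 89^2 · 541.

φ(5) = 5 − 1 = 4.
φ(17^2) = 17^1·(17−1) = 17·16 = 272.
φ(79^2) = 79^1·(79−1) = 79·78 = 6162.
φ(89^2) = 89^1·(89−1) = 89·88 = 7832.
φ(541) = 541 − 1 = 540.
Since φ is multiplicative, φ(38645533586945) = 4 · 272 · 6162 · 7832 · 540 = 28354175815680.

28354175815680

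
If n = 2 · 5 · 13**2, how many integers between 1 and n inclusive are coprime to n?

φ(1690) = 1690 · (1 − 1/2) · (1 − 1/5) · (1 − 1/13)
       = 1690 · 48/130 = 624.

624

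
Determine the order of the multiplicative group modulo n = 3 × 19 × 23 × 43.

33264

φ(3) = 3 − 1 = 2.
φ(19) = 19 − 1 = 18.
φ(23) = 23 − 1 = 22.
φ(43) = 43 − 1 = 42.
φ(56373) = 2 × 18 × 22 × 42 = 33264.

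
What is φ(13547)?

11880

Factor 13547: 13547 = 19 · 23 · 31.
φ(19) = 19 − 1 = 18.
φ(23) = 23 − 1 = 22.
φ(31) = 31 − 1 = 30.
φ(13547) = 18 × 22 × 30 = 11880.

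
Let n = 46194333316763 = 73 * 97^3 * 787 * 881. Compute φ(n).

44983414333440

φ(73) = 73 − 1 = 72.
φ(97^3) = 97^2·(97−1) = 9409·96 = 903264.
φ(787) = 787 − 1 = 786.
φ(881) = 881 − 1 = 880.
Since φ is multiplicative, φ(46194333316763) = 72 · 903264 · 786 · 880 = 44983414333440.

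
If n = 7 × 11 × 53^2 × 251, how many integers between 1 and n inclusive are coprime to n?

41340000

φ(7) = 7 − 1 = 6.
φ(11) = 11 − 1 = 10.
φ(53^2) = 53^1·(53−1) = 53·52 = 2756.
φ(251) = 251 − 1 = 250.
Since φ is multiplicative, φ(54289543) = 6 · 10 · 2756 · 250 = 41340000.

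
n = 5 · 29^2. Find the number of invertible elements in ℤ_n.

φ(4205) = 4205 · (1 − 1/5) · (1 − 1/29)
       = 4205 · 112/145 = 3248.

3248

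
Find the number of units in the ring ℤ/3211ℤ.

3211 = 13^2 · 19.
φ(13^2) = 13^1·(13−1) = 13·12 = 156.
φ(19) = 19 − 1 = 18.
Multiply: 156 · 18 = 2808.

2808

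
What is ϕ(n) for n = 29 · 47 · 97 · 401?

49459200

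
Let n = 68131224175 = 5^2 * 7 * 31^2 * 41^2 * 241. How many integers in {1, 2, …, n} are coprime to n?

43925760000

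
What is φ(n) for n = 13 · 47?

552

φ(13) = 13 − 1 = 12.
φ(47) = 47 − 1 = 46.
Multiply: 12 · 46 = 552.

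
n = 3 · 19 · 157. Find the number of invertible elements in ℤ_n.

5616

φ(3) = 3 − 1 = 2.
φ(19) = 19 − 1 = 18.
φ(157) = 157 − 1 = 156.
Since φ is multiplicative, φ(8949) = 2 · 18 · 156 = 5616.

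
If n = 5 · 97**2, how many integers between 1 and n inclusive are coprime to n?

37248

φ(47045) = 47045 · (1 − 1/5) · (1 − 1/97)
       = 47045 · 384/485 = 37248.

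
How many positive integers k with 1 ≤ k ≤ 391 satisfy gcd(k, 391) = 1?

352

Factor 391: 391 = 17 · 23.
φ(391) = 391 · (1 − 1/17) · (1 − 1/23)
       = 391 · 352/391 = 352.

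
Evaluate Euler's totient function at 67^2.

4422

φ(4489) = 4489 · (1 − 1/67)
       = 4489 · 66/67 = 4422.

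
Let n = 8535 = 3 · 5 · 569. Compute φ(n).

4544

φ(3) = 3 − 1 = 2.
φ(5) = 5 − 1 = 4.
φ(569) = 569 − 1 = 568.
φ(8535) = 2 × 4 × 568 = 4544.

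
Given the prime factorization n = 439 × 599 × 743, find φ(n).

φ(195380023) = 195380023 · (1 − 1/439) · (1 − 1/599) · (1 − 1/743)
       = 195380023 · 194347608/195380023 = 194347608.

194347608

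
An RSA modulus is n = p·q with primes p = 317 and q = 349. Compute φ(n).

109968

φ(pq) = (p−1)(q−1) = 316 · 348 = 109968.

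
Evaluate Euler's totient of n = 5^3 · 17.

φ(5^3) = 5^2·(5−1) = 25·4 = 100.
φ(17) = 17 − 1 = 16.
Multiply: 100 · 16 = 1600.

1600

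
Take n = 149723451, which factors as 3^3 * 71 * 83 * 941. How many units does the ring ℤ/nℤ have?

φ(3^3) = 3^2·(3−1) = 9·2 = 18.
φ(71) = 71 − 1 = 70.
φ(83) = 83 − 1 = 82.
φ(941) = 941 − 1 = 940.
Multiply: 18 · 70 · 82 · 940 = 97120800.

97120800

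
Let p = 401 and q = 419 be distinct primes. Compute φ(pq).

167200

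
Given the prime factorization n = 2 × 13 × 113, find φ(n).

1344

φ(2938) = 2938 · (1 − 1/2) · (1 − 1/13) · (1 − 1/113)
       = 2938 · 1344/2938 = 1344.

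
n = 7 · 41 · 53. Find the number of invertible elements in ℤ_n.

φ(7) = 7 − 1 = 6.
φ(41) = 41 − 1 = 40.
φ(53) = 53 − 1 = 52.
φ(15211) = 6 × 40 × 52 = 12480.

12480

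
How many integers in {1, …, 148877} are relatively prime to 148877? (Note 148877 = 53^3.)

146068

φ(53^3) = 53^3 − 53^2 = 148877 − 2809 = 146068.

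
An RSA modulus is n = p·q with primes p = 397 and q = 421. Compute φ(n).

For distinct primes, φ(pq) = (p−1)(q−1) = 396 × 420 = 166320.

166320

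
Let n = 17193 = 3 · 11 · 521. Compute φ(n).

10400

φ(3) = 3 − 1 = 2.
φ(11) = 11 − 1 = 10.
φ(521) = 521 − 1 = 520.
Since φ is multiplicative, φ(17193) = 2 · 10 · 520 = 10400.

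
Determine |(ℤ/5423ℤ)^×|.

Factor 5423: 5423 = 11 · 17 · 29.
φ(5423) = 5423 · (1 − 1/11) · (1 − 1/17) · (1 − 1/29)
       = 5423 · 4480/5423 = 4480.

4480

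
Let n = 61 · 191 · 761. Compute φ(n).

8664000

φ(61) = 61 − 1 = 60.
φ(191) = 191 − 1 = 190.
φ(761) = 761 − 1 = 760.
φ(8866411) = 60 × 190 × 760 = 8664000.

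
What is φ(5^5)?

2500

φ(5^5) = 5^5 − 5^4 = 3125 − 625 = 2500.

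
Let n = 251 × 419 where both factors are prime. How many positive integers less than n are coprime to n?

104500

φ(pq) = (p−1)(q−1) = 250 · 418 = 104500.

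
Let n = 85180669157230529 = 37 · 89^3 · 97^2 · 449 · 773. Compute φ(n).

80817138234556416

φ(37) = 37 − 1 = 36.
φ(89^3) = 89^2·(89−1) = 7921·88 = 697048.
φ(97^2) = 97^1·(97−1) = 97·96 = 9312.
φ(449) = 449 − 1 = 448.
φ(773) = 773 − 1 = 772.
Since φ is multiplicative, φ(85180669157230529) = 36 · 697048 · 9312 · 448 · 772 = 80817138234556416.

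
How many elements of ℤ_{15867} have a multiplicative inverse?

Factor 15867: 15867 = 3**2 * 41 * 43.
φ(3^2) = 3^2 − 3^1 = 9 − 3 = 6.
φ(41) = 41 − 1 = 40.
φ(43) = 43 − 1 = 42.
Multiply: 6 · 40 · 42 = 10080.

10080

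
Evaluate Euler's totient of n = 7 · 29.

φ(203) = 203 · (1 − 1/7) · (1 − 1/29)
       = 203 · 168/203 = 168.

168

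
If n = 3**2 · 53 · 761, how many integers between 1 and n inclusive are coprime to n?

φ(362997) = 362997 · (1 − 1/3) · (1 − 1/53) · (1 − 1/761)
       = 362997 · 79040/120999 = 237120.

237120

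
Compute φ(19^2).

φ(361) = 361 · (1 − 1/19)
       = 361 · 18/19 = 342.

342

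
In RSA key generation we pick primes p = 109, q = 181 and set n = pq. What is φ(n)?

19440

For distinct primes, φ(pq) = (p−1)(q−1) = 108 × 180 = 19440.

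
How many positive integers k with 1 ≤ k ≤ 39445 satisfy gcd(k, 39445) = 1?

Factor 39445: 39445 = 5 × 7^3 × 23.
φ(5) = 5 − 1 = 4.
φ(7^3) = 7^3 − 7^2 = 343 − 49 = 294.
φ(23) = 23 − 1 = 22.
Since φ is multiplicative, φ(39445) = 4 · 294 · 22 = 25872.

25872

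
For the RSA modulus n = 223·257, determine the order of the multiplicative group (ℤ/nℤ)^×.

56832

φ(57311) = 57311 · (1 − 1/223) · (1 − 1/257)
       = 57311 · 56832/57311 = 56832.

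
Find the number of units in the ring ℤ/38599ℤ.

Factor 38599: 38599 = 11^3 × 29.
φ(38599) = 38599 · (1 − 1/11) · (1 − 1/29)
       = 38599 · 280/319 = 33880.

33880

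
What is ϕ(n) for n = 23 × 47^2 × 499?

φ(25352693) = 25352693 · (1 − 1/23) · (1 − 1/47) · (1 − 1/499)
       = 25352693 · 503976/539419 = 23686872.

23686872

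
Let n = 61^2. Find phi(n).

3660

φ(3721) = 3721 · (1 − 1/61)
       = 3721 · 60/61 = 3660.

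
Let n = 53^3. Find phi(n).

φ(148877) = 148877 · (1 − 1/53)
       = 148877 · 52/53 = 146068.

146068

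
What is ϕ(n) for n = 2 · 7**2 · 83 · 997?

3430224

φ(8109598) = 8109598 · (1 − 1/2) · (1 − 1/7) · (1 − 1/83) · (1 − 1/997)
       = 8109598 · 490032/1158514 = 3430224.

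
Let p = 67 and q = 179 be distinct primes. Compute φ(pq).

11748

φ(67) = 67 − 1 = 66.
φ(179) = 179 − 1 = 178.
Multiply: 66 · 178 = 11748.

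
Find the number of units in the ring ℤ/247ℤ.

216

Prime factorization: 247 = 13 * 19.
φ(13) = 13 − 1 = 12.
φ(19) = 19 − 1 = 18.
φ(247) = 12 × 18 = 216.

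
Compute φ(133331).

133331 = 11 × 17 × 23 × 31.
φ(11) = 11 − 1 = 10.
φ(17) = 17 − 1 = 16.
φ(23) = 23 − 1 = 22.
φ(31) = 31 − 1 = 30.
φ(133331) = 10 × 16 × 22 × 30 = 105600.

105600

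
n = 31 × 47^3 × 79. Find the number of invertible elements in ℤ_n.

φ(254262527) = 254262527 · (1 − 1/31) · (1 − 1/47) · (1 − 1/79)
       = 254262527 · 107640/115103 = 237776760.

237776760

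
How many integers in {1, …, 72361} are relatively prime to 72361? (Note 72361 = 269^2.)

φ(72361) = 72361 · (1 − 1/269)
       = 72361 · 268/269 = 72092.

72092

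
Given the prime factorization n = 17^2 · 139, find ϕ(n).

φ(40171) = 40171 · (1 − 1/17) · (1 − 1/139)
       = 40171 · 2208/2363 = 37536.

37536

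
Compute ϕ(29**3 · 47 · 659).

φ(29^3) = 29^3 − 29^2 = 24389 − 841 = 23548.
φ(47) = 47 − 1 = 46.
φ(659) = 659 − 1 = 658.
Since φ is multiplicative, φ(755400497) = 23548 · 46 · 658 = 712750864.

712750864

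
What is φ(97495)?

Prime factorization: 97495 = 5 · 17 · 31 · 37.
φ(97495) = 97495 · (1 − 1/5) · (1 − 1/17) · (1 − 1/31) · (1 − 1/37)
       = 97495 · 69120/97495 = 69120.

69120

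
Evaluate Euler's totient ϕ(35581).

25344

35581 = 7 × 13 × 17 × 23.
φ(35581) = 35581 · (1 − 1/7) · (1 − 1/13) · (1 − 1/17) · (1 − 1/23)
       = 35581 · 25344/35581 = 25344.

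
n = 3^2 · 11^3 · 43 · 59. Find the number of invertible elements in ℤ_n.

φ(3^2) = 3^2 − 3^1 = 9 − 3 = 6.
φ(11^3) = 11^2·(11−1) = 121·10 = 1210.
φ(43) = 43 − 1 = 42.
φ(59) = 59 − 1 = 58.
Since φ is multiplicative, φ(30390723) = 6 · 1210 · 42 · 58 = 17685360.

17685360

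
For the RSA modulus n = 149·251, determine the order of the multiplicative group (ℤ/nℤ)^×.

φ(pq) = (p−1)(q−1) = 148 · 250 = 37000.

37000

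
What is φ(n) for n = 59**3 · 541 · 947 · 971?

φ(102169791931943) = 102169791931943 · (1 − 1/59) · (1 − 1/541) · (1 − 1/947) · (1 − 1/971)
       = 102169791931943 · 28739858400/29350701503 = 100043447090400.

100043447090400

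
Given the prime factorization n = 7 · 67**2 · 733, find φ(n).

19421424

φ(7) = 7 − 1 = 6.
φ(67^2) = 67^1·(67−1) = 67·66 = 4422.
φ(733) = 733 − 1 = 732.
Multiply: 6 · 4422 · 732 = 19421424.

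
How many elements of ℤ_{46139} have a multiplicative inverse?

Factor 46139: 46139 = 29 · 37 · 43.
φ(46139) = 46139 · (1 − 1/29) · (1 − 1/37) · (1 − 1/43)
       = 46139 · 42336/46139 = 42336.

42336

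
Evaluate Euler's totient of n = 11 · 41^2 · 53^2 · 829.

φ(11) = 11 − 1 = 10.
φ(41^2) = 41^2 − 41^1 = 1681 − 41 = 1640.
φ(53^2) = 53^2 − 53^1 = 2809 − 53 = 2756.
φ(829) = 829 − 1 = 828.
Since φ is multiplicative, φ(43059270551) = 10 · 1640 · 2756 · 828 = 37424275200.

37424275200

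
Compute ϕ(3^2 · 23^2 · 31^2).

φ(3^2) = 3^2 − 3^1 = 9 − 3 = 6.
φ(23^2) = 23^1·(23−1) = 23·22 = 506.
φ(31^2) = 31^1·(31−1) = 31·30 = 930.
Since φ is multiplicative, φ(4575321) = 6 · 506 · 930 = 2823480.

2823480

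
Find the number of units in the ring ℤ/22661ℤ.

Prime factorization: 22661 = 17 · 31 · 43.
φ(22661) = 22661 · (1 − 1/17) · (1 − 1/31) · (1 − 1/43)
       = 22661 · 20160/22661 = 20160.

20160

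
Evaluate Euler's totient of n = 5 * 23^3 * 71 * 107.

345415840

φ(462163495) = 462163495 · (1 − 1/5) · (1 − 1/23) · (1 − 1/71) · (1 − 1/107)
       = 462163495 · 652960/873655 = 345415840.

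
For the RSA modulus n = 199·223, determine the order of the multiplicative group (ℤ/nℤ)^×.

For distinct primes, φ(pq) = (p−1)(q−1) = 198 × 222 = 43956.

43956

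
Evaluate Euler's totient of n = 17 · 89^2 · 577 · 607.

43740905472

φ(17) = 17 − 1 = 16.
φ(89^2) = 89^1·(89−1) = 89·88 = 7832.
φ(577) = 577 − 1 = 576.
φ(607) = 607 − 1 = 606.
φ(47162133023) = 16 × 7832 × 576 × 606 = 43740905472.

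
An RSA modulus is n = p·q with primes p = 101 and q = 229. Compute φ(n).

φ(23129) = 23129 · (1 − 1/101) · (1 − 1/229)
       = 23129 · 22800/23129 = 22800.

22800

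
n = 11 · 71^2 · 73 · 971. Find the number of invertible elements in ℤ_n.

φ(3930533233) = 3930533233 · (1 − 1/11) · (1 − 1/71) · (1 − 1/73) · (1 − 1/971)
       = 3930533233 · 48888000/55359623 = 3471048000.

3471048000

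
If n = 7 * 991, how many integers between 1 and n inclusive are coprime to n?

5940

φ(7) = 7 − 1 = 6.
φ(991) = 991 − 1 = 990.
φ(6937) = 6 × 990 = 5940.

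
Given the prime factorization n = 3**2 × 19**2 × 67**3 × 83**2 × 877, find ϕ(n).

3624657272013888

φ(3^2) = 3^1·(3−1) = 3·2 = 6.
φ(19^2) = 19^1·(19−1) = 19·18 = 342.
φ(67^3) = 67^3 − 67^2 = 300763 − 4489 = 296274.
φ(83^2) = 83^2 − 83^1 = 6889 − 83 = 6806.
φ(877) = 877 − 1 = 876.
φ(5903776358345511) = 6 × 342 × 296274 × 6806 × 876 = 3624657272013888.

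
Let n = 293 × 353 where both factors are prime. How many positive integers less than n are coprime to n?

102784

φ(293) = 293 − 1 = 292.
φ(353) = 353 − 1 = 352.
φ(103429) = 292 × 352 = 102784.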